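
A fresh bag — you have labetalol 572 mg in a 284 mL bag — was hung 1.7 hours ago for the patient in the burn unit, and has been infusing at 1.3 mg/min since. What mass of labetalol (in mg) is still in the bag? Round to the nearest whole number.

439 mg

1.3 mg/min × 60 min/hr = 78 mg/hr
Concentration = 572 mg ÷ 284 mL = 2.014085 mg/mL
Rate = 78 mg/hr ÷ 2.014085 mg/mL = 38.72727 mL/hr
Volume infused = 38.72727 mL/hr × 1.7 hr = 65.83636 mL
Volume remaining = 284 − 65.83636 = 218.1636 mL
Drug remaining = 218.1636 mL × 2.014085 mg/mL = 439.4 mg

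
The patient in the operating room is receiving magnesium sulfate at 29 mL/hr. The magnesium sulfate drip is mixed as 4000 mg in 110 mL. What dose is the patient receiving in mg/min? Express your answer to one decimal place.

17.6 mg/min

Concentration = 4000 mg ÷ 110 mL = 36.36364 mg/mL
Drug rate = 29 mL/hr × 36.36364 mg/mL = 1054.545 mg/hr
1054.545 mg/hr ÷ 60 min/hr = 17.57576 mg/min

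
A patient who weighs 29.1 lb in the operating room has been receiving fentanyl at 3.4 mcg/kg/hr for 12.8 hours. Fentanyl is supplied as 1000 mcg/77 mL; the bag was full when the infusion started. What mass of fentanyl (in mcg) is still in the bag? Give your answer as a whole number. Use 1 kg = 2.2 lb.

424 mcg

Weight = 29.1 lb ÷ 2.2 lb/kg = 13.22727 kg
Dose = 3.4 mcg/kg/hr × 13.22727 kg = 44.97273 mcg/hr
Concentration = 1000 mcg ÷ 77 mL = 12.98701 mcg/mL
Rate = 44.97273 mcg/hr ÷ 12.98701 mcg/mL = 3.4629 mL/hr
Volume infused = 3.4629 mL/hr × 12.8 hr = 44.32512 mL
Volume remaining = 77 − 44.32512 = 32.67488 mL
Drug remaining = 32.67488 mL × 12.98701 mcg/mL = 424.3491 mcg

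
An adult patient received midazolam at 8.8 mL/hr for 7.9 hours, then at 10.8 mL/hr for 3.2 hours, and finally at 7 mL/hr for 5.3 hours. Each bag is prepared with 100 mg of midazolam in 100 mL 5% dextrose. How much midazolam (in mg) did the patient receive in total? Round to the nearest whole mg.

141 mg

Concentration = 100 mg ÷ 100 mL = 1 mg/mL
Stage 1: 8.8 mL/hr × 7.9 hr = 69.52 mL → 69.52 mL × 1 mg/mL = 69.52 mg
Stage 2: 10.8 mL/hr × 3.2 hr = 34.56 mL → 34.56 mL × 1 mg/mL = 34.56 mg
Stage 3: 7 mL/hr × 5.3 hr = 37.1 mL → 37.1 mL × 1 mg/mL = 37.1 mg
Total = 69.52 + 34.56 + 37.1 = 141.18 mg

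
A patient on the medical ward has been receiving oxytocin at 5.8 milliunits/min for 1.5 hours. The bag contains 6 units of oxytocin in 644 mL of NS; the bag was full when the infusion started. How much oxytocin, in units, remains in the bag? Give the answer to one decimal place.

5.5 units

5.8 milliunits/min × 60 min/hr = 348 milliunits/hr
Concentration = 6 units ÷ 644 mL = 0.00931677 units/mL = 9.31677 milliunits/mL
Rate = 348 milliunits/hr ÷ 9.31677 milliunits/mL = 37.352 mL/hr
Volume infused = 37.352 mL/hr × 1.5 hr = 56.028 mL
Volume remaining = 644 − 56.028 = 587.972 mL
Drug remaining = 587.972 mL × 9.31677 milliunits/mL = 5478 milliunits = 5.478 units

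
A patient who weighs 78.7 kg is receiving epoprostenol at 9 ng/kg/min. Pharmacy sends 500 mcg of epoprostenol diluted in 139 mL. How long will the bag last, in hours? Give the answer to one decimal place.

Dose = 9 ng/kg/min × 78.7 kg = 708.3 ng/min
708.3 ng/min × 60 min/hr = 42498 ng/hr
Concentration = 500 mcg ÷ 139 mL = 3.597122 mcg/mL = 3597.122 ng/mL
Rate = 42498 ng/hr ÷ 3597.122 ng/mL = 11.81444 mL/hr
Duration = 139 mL ÷ 11.81444 mL/hr = 11.76526 hr

11.8 hours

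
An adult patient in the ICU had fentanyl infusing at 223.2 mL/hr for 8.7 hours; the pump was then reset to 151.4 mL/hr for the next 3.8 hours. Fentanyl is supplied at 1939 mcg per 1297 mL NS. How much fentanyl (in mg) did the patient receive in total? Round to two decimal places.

3.76 mg

Concentration = 1939 mcg ÷ 1297 mL = 1.494988 mcg/mL
Stage 1: 223.2 mL/hr × 8.7 hr = 1941.84 mL → 1941.84 mL × 1.494988 mcg/mL = 2903.028 mcg
Stage 2: 151.4 mL/hr × 3.8 hr = 575.32 mL → 575.32 mL × 1.494988 mcg/mL = 860.0967 mcg
Total = 2903.028 + 860.0967 = 3763.125 mcg = 3.763125 mg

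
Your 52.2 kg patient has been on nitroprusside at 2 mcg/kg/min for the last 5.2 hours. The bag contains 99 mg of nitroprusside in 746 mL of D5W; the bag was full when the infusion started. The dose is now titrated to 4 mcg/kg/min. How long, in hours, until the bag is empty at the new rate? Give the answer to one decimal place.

Initial rate:
Dose = 2 mcg/kg/min × 52.2 kg = 104.4 mcg/min
104.4 mcg/min × 60 min/hr = 6264 mcg/hr
Concentration = 99 mg ÷ 746 mL = 0.1327078 mg/mL = 132.7078 mcg/mL
Rate = 6264 mcg/hr ÷ 132.7078 mcg/mL = 47.20145 mL/hr
Volume infused so far = 47.20145 mL/hr × 5.2 hr = 245.4476 mL
Volume remaining = 746 − 245.4476 = 500.5524 mL
New rate:
Dose = 4 mcg/kg/min × 52.2 kg = 208.8 mcg/min
208.8 mcg/min × 60 min/hr = 12528 mcg/hr
Rate = 12528 mcg/hr ÷ 132.7078 mcg/mL = 94.40291 mL/hr
Time remaining = 500.5524 mL ÷ 94.40291 mL/hr = 5.302299 hr

5.3 hours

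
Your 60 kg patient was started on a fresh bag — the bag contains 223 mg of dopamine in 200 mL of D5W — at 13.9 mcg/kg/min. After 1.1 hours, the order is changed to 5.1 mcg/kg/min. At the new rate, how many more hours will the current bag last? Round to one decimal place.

9.1 hours

Initial rate:
Dose = 13.9 mcg/kg/min × 60 kg = 834 mcg/min
834 mcg/min × 60 min/hr = 50040 mcg/hr
Concentration = 223 mg ÷ 200 mL = 1.115 mg/mL = 1115 mcg/mL
Rate = 50040 mcg/hr ÷ 1115 mcg/mL = 44.87892 mL/hr
Volume infused so far = 44.87892 mL/hr × 1.1 hr = 49.36682 mL
Volume remaining = 200 − 49.36682 = 150.6332 mL
New rate:
Dose = 5.1 mcg/kg/min × 60 kg = 306 mcg/min
306 mcg/min × 60 min/hr = 18360 mcg/hr
Rate = 18360 mcg/hr ÷ 1115 mcg/mL = 16.46637 mL/hr
Time remaining = 150.6332 mL ÷ 16.46637 mL/hr = 9.14793 hr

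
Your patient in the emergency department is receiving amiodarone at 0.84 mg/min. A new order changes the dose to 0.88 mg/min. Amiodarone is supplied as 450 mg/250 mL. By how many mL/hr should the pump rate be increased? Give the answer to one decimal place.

1.3 mL/hr

At the current dose:
0.84 mg/min × 60 min/hr = 50.4 mg/hr
Concentration = 450 mg ÷ 250 mL = 1.8 mg/mL
Rate = 50.4 mg/hr ÷ 1.8 mg/mL = 28 mL/hr
At the new dose:
0.88 mg/min × 60 min/hr = 52.8 mg/hr
Rate = 52.8 mg/hr ÷ 1.8 mg/mL = 29.33333 mL/hr
Change = 29.33333 − 28 = 1.333333 mL/hr → 1.333333 mL/hr increase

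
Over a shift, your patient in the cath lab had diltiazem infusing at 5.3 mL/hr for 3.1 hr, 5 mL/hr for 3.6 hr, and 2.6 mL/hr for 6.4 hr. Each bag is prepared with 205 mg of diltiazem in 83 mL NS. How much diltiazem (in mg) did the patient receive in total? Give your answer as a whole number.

Concentration = 205 mg ÷ 83 mL = 2.46988 mg/mL
Stage 1: 5.3 mL/hr × 3.1 hr = 16.43 mL → 16.43 mL × 2.46988 mg/mL = 40.58012 mg
Stage 2: 5 mL/hr × 3.6 hr = 18 mL → 18 mL × 2.46988 mg/mL = 44.45783 mg
Stage 3: 2.6 mL/hr × 6.4 hr = 16.64 mL → 16.64 mL × 2.46988 mg/mL = 41.0988 mg
Total = 40.58012 + 44.45783 + 41.0988 = 126.1367 mg

126 mg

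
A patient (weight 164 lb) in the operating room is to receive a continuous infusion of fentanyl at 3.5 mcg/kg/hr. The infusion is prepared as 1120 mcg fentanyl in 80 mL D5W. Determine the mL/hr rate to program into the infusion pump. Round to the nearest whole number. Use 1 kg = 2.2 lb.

Weight = 164 lb ÷ 2.2 lb/kg = 74.54545 kg
Dose = 3.5 mcg/kg/hr × 74.54545 kg = 260.9091 mcg/hr
Concentration = 1120 mcg ÷ 80 mL = 14 mcg/mL
Rate = 260.9091 mcg/hr ÷ 14 mcg/mL = 18.63636 mL/hr

19 mL/hr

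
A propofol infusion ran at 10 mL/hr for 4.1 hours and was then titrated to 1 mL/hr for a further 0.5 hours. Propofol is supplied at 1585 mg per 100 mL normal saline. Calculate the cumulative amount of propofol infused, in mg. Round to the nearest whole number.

658 mg

Concentration = 1585 mg ÷ 100 mL = 15.85 mg/mL
Stage 1: 10 mL/hr × 4.1 hr = 41 mL → 41 mL × 15.85 mg/mL = 649.85 mg
Stage 2: 1 mL/hr × 0.5 hr = 0.5 mL → 0.5 mL × 15.85 mg/mL = 7.925 mg
Total = 649.85 + 7.925 = 657.775 mg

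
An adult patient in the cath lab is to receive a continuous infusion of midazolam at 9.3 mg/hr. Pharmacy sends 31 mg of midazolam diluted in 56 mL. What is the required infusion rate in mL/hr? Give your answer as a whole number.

Concentration = 31 mg ÷ 56 mL = 0.5535714 mg/mL
Rate = 9.3 mg/hr ÷ 0.5535714 mg/mL = 16.8 mL/hr

17 mL/hr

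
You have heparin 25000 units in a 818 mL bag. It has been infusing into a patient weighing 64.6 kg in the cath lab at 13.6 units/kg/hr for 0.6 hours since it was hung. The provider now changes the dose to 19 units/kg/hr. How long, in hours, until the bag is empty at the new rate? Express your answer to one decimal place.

19.9 hours

Initial rate:
Dose = 13.6 units/kg/hr × 64.6 kg = 878.56 units/hr
Concentration = 25000 units ÷ 818 mL = 30.56235 units/mL
Rate = 878.56 units/hr ÷ 30.56235 units/mL = 28.74648 mL/hr
Volume infused so far = 28.74648 mL/hr × 0.6 hr = 17.24789 mL
Volume remaining = 818 − 17.24789 = 800.7521 mL
New rate:
Dose = 19 units/kg/hr × 64.6 kg = 1227.4 units/hr
Rate = 1227.4 units/hr ÷ 30.56235 units/mL = 40.16053 mL/hr
Time remaining = 800.7521 mL ÷ 40.16053 mL/hr = 19.93878 hr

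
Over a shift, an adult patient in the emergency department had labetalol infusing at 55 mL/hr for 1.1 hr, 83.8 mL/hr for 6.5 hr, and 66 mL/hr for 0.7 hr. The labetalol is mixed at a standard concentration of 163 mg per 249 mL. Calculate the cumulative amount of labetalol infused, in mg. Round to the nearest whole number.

426 mg

Concentration = 163 mg ÷ 249 mL = 0.6546185 mg/mL
Stage 1: 55 mL/hr × 1.1 hr = 60.5 mL → 60.5 mL × 0.6546185 mg/mL = 39.60442 mg
Stage 2: 83.8 mL/hr × 6.5 hr = 544.7 mL → 544.7 mL × 0.6546185 mg/mL = 356.5707 mg
Stage 3: 66 mL/hr × 0.7 hr = 46.2 mL → 46.2 mL × 0.6546185 mg/mL = 30.24337 mg
Total = 39.60442 + 356.5707 + 30.24337 = 426.4185 mg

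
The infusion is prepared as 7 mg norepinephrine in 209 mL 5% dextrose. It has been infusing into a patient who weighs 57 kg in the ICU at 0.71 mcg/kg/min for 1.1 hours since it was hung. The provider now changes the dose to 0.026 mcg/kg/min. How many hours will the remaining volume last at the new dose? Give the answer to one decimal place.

48.7 hours

Initial rate:
Dose = 0.71 mcg/kg/min × 57 kg = 40.47 mcg/min
40.47 mcg/min × 60 min/hr = 2428.2 mcg/hr
Concentration = 7 mg ÷ 209 mL = 0.03349282 mg/mL = 33.49282 mcg/mL
Rate = 2428.2 mcg/hr ÷ 33.49282 mcg/mL = 72.49911 mL/hr
Volume infused so far = 72.49911 mL/hr × 1.1 hr = 79.74903 mL
Volume remaining = 209 − 79.74903 = 129.251 mL
New rate:
Dose = 0.026 mcg/kg/min × 57 kg = 1.482 mcg/min
1.482 mcg/min × 60 min/hr = 88.92 mcg/hr
Rate = 88.92 mcg/hr ÷ 33.49282 mcg/mL = 2.654897 mL/hr
Time remaining = 129.251 mL ÷ 2.654897 mL/hr = 48.68399 hr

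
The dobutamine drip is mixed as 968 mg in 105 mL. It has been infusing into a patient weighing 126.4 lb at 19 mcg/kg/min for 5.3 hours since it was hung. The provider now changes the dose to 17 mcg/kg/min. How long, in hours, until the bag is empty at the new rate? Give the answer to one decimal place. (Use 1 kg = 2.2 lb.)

Initial rate:
Weight = 126.4 lb ÷ 2.2 lb/kg = 57.45455 kg
Dose = 19 mcg/kg/min × 57.45455 kg = 1091.636 mcg/min
1091.636 mcg/min × 60 min/hr = 65498.18 mcg/hr
Concentration = 968 mg ÷ 105 mL = 9.219048 mg/mL = 9219.048 mcg/mL
Rate = 65498.18 mcg/hr ÷ 9219.048 mcg/mL = 7.104658 mL/hr
Volume infused so far = 7.104658 mL/hr × 5.3 hr = 37.65469 mL
Volume remaining = 105 − 37.65469 = 67.34531 mL
New rate:
Dose = 17 mcg/kg/min × 57.45455 kg = 976.7273 mcg/min
976.7273 mcg/min × 60 min/hr = 58603.64 mcg/hr
Rate = 58603.64 mcg/hr ÷ 9219.048 mcg/mL = 6.356799 mL/hr
Time remaining = 67.34531 mL ÷ 6.356799 mL/hr = 10.59422 hr

10.6 hours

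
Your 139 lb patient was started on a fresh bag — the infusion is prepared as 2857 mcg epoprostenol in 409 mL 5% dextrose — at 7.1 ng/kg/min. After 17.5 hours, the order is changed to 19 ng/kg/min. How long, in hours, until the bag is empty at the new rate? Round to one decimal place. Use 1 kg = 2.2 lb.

Initial rate:
Weight = 139 lb ÷ 2.2 lb/kg = 63.18182 kg
Dose = 7.1 ng/kg/min × 63.18182 kg = 448.5909 ng/min
448.5909 ng/min × 60 min/hr = 26915.45 ng/hr
Concentration = 2857 mcg ÷ 409 mL = 6.98533 mcg/mL = 6985.33 ng/mL
Rate = 26915.45 ng/hr ÷ 6985.33 ng/mL = 3.85314 mL/hr
Volume infused so far = 3.85314 mL/hr × 17.5 hr = 67.42995 mL
Volume remaining = 409 − 67.42995 = 341.5701 mL
New rate:
Dose = 19 ng/kg/min × 63.18182 kg = 1200.455 ng/min
1200.455 ng/min × 60 min/hr = 72027.27 ng/hr
Rate = 72027.27 ng/hr ÷ 6985.33 ng/mL = 10.31122 mL/hr
Time remaining = 341.5701 mL ÷ 10.31122 mL/hr = 33.12606 hr

33.1 hours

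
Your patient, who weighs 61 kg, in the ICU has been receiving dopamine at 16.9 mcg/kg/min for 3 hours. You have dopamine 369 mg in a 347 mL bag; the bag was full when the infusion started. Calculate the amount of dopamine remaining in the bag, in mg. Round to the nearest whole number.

Dose = 16.9 mcg/kg/min × 61 kg = 1030.9 mcg/min
1030.9 mcg/min × 60 min/hr = 61854 mcg/hr
Concentration = 369 mg ÷ 347 mL = 1.063401 mg/mL = 1063.401 mcg/mL
Rate = 61854 mcg/hr ÷ 1063.401 mcg/mL = 58.16623 mL/hr
Volume infused = 58.16623 mL/hr × 3 hr = 174.4987 mL
Volume remaining = 347 − 174.4987 = 172.5013 mL
Drug remaining = 172.5013 mL × 1063.401 mcg/mL = 183438 mcg = 183.438 mg

183 mg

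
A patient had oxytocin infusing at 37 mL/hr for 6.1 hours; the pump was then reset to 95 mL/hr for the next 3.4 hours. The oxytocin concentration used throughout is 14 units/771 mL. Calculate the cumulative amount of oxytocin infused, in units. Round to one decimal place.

Concentration = 14 units ÷ 771 mL = 0.01815824 units/mL
Stage 1: 37 mL/hr × 6.1 hr = 225.7 mL → 225.7 mL × 0.01815824 units/mL = 4.098314 units
Stage 2: 95 mL/hr × 3.4 hr = 323 mL → 323 mL × 0.01815824 units/mL = 5.86511 units
Total = 4.098314 + 5.86511 = 9.963424 units

10.0 units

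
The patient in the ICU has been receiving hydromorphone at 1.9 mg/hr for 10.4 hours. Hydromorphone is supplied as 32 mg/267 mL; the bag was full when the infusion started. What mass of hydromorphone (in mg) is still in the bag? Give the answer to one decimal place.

12.2 mg

Concentration = 32 mg ÷ 267 mL = 0.1198502 mg/mL
Rate = 1.9 mg/hr ÷ 0.1198502 mg/mL = 15.85313 mL/hr
Volume infused = 15.85313 mL/hr × 10.4 hr = 164.8725 mL
Volume remaining = 267 − 164.8725 = 102.1275 mL
Drug remaining = 102.1275 mL × 0.1198502 mg/mL = 12.24 mg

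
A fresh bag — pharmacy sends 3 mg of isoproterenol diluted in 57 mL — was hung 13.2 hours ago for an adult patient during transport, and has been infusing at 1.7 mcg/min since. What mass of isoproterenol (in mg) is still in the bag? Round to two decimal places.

1.65 mg

1.7 mcg/min × 60 min/hr = 102 mcg/hr
Concentration = 3 mg ÷ 57 mL = 0.05263158 mg/mL = 52.63158 mcg/mL
Rate = 102 mcg/hr ÷ 52.63158 mcg/mL = 1.938 mL/hr
Volume infused = 1.938 mL/hr × 13.2 hr = 25.5816 mL
Volume remaining = 57 − 25.5816 = 31.4184 mL
Drug remaining = 31.4184 mL × 52.63158 mcg/mL = 1653.6 mcg = 1.6536 mg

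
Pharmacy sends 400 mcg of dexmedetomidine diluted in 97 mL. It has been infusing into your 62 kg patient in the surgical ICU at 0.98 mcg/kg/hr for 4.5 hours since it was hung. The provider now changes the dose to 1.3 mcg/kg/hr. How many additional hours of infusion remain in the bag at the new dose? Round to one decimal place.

Initial rate:
Dose = 0.98 mcg/kg/hr × 62 kg = 60.76 mcg/hr
Concentration = 400 mcg ÷ 97 mL = 4.123711 mcg/mL
Rate = 60.76 mcg/hr ÷ 4.123711 mcg/mL = 14.7343 mL/hr
Volume infused so far = 14.7343 mL/hr × 4.5 hr = 66.30435 mL
Volume remaining = 97 − 66.30435 = 30.69565 mL
New rate:
Dose = 1.3 mcg/kg/hr × 62 kg = 80.6 mcg/hr
Rate = 80.6 mcg/hr ÷ 4.123711 mcg/mL = 19.5455 mL/hr
Time remaining = 30.69565 mL ÷ 19.5455 mL/hr = 1.570471 hr

1.6 hours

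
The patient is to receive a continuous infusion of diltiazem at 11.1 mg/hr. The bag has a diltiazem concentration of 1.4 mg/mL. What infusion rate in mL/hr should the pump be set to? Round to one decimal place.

Rate = 11.1 mg/hr ÷ 1.4 mg/mL = 7.928571 mL/hr

7.9 mL/hr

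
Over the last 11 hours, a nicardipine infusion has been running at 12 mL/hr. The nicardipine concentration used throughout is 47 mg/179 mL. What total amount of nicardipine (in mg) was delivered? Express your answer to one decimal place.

34.7 mg

Concentration = 47 mg ÷ 179 mL = 0.2625698 mg/mL
Drug rate = 12 mL/hr × 0.2625698 mg/mL = 3.150838 mg/hr
Total = 3.150838 mg/hr × 11 hr = 34.65922 mg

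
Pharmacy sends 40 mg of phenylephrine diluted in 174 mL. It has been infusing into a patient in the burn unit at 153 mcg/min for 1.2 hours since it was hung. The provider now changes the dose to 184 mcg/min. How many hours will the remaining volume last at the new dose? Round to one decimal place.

2.6 hours

Initial rate:
153 mcg/min × 60 min/hr = 9180 mcg/hr
Concentration = 40 mg ÷ 174 mL = 0.2298851 mg/mL = 229.8851 mcg/mL
Rate = 9180 mcg/hr ÷ 229.8851 mcg/mL = 39.933 mL/hr
Volume infused so far = 39.933 mL/hr × 1.2 hr = 47.9196 mL
Volume remaining = 174 − 47.9196 = 126.0804 mL
New rate:
184 mcg/min × 60 min/hr = 11040 mcg/hr
Rate = 11040 mcg/hr ÷ 229.8851 mcg/mL = 48.024 mL/hr
Time remaining = 126.0804 mL ÷ 48.024 mL/hr = 2.625362 hr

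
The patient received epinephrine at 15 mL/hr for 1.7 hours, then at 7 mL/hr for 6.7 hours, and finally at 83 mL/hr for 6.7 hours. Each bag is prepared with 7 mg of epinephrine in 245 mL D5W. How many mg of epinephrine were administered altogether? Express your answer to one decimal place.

Concentration = 7 mg ÷ 245 mL = 0.02857143 mg/mL
Stage 1: 15 mL/hr × 1.7 hr = 25.5 mL → 25.5 mL × 0.02857143 mg/mL = 0.7285714 mg
Stage 2: 7 mL/hr × 6.7 hr = 46.9 mL → 46.9 mL × 0.02857143 mg/mL = 1.34 mg
Stage 3: 83 mL/hr × 6.7 hr = 556.1 mL → 556.1 mL × 0.02857143 mg/mL = 15.88857 mg
Total = 0.7285714 + 1.34 + 15.88857 = 17.95714 mg

18.0 mg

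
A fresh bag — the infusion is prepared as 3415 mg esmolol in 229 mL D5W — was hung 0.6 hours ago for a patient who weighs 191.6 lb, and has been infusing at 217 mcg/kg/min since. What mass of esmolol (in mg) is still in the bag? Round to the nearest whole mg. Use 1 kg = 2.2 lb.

Weight = 191.6 lb ÷ 2.2 lb/kg = 87.09091 kg
Dose = 217 mcg/kg/min × 87.09091 kg = 18898.73 mcg/min
18898.73 mcg/min × 60 min/hr = 1133924 mcg/hr
Concentration = 3415 mg ÷ 229 mL = 14.91266 mg/mL = 14912.66 mcg/mL
Rate = 1133924 mcg/hr ÷ 14912.66 mcg/mL = 76.03763 mL/hr
Volume infused = 76.03763 mL/hr × 0.6 hr = 45.62258 mL
Volume remaining = 229 − 45.62258 = 183.3774 mL
Drug remaining = 183.3774 mL × 14912.66 mcg/mL = 2734646 mcg = 2734.646 mg

2735 mg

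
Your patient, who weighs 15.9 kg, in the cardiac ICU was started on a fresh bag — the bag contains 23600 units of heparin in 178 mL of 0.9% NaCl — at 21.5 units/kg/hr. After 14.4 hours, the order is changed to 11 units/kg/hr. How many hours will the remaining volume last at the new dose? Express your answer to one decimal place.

106.8 hours

Initial rate:
Dose = 21.5 units/kg/hr × 15.9 kg = 341.85 units/hr
Concentration = 23600 units ÷ 178 mL = 132.5843 units/mL
Rate = 341.85 units/hr ÷ 132.5843 units/mL = 2.57836 mL/hr
Volume infused so far = 2.57836 mL/hr × 14.4 hr = 37.12839 mL
Volume remaining = 178 − 37.12839 = 140.8716 mL
New rate:
Dose = 11 units/kg/hr × 15.9 kg = 174.9 units/hr
Rate = 174.9 units/hr ÷ 132.5843 units/mL = 1.319161 mL/hr
Time remaining = 140.8716 mL ÷ 1.319161 mL/hr = 106.7888 hr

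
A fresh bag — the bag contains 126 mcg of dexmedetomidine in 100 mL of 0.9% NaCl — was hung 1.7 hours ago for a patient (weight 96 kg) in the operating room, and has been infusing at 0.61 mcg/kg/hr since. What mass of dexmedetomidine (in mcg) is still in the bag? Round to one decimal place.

Dose = 0.61 mcg/kg/hr × 96 kg = 58.56 mcg/hr
Concentration = 126 mcg ÷ 100 mL = 1.26 mcg/mL
Rate = 58.56 mcg/hr ÷ 1.26 mcg/mL = 46.47619 mL/hr
Volume infused = 46.47619 mL/hr × 1.7 hr = 79.00952 mL
Volume remaining = 100 − 79.00952 = 20.99048 mL
Drug remaining = 20.99048 mL × 1.26 mcg/mL = 26.448 mcg

26.4 mcg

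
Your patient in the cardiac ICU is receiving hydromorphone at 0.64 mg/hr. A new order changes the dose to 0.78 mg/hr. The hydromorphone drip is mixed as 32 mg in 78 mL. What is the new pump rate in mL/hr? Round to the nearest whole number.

2 mL/hr

Concentration = 32 mg ÷ 78 mL = 0.4102564 mg/mL
Rate = 0.78 mg/hr ÷ 0.4102564 mg/mL = 1.90125 mL/hr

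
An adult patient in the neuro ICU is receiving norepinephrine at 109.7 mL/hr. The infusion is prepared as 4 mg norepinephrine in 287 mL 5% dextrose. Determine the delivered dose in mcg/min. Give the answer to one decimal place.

25.5 mcg/min

Concentration = 4 mg ÷ 287 mL = 0.01393728 mg/mL = 13.93728 mcg/mL
Drug rate = 109.7 mL/hr × 13.93728 mcg/mL = 1528.92 mcg/hr
1528.92 mcg/hr ÷ 60 min/hr = 25.482 mcg/min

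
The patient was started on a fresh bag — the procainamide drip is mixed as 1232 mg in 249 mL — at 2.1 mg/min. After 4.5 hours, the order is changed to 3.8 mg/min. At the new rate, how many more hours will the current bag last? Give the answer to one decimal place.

Initial rate:
2.1 mg/min × 60 min/hr = 126 mg/hr
Concentration = 1232 mg ÷ 249 mL = 4.947791 mg/mL
Rate = 126 mg/hr ÷ 4.947791 mg/mL = 25.46591 mL/hr
Volume infused so far = 25.46591 mL/hr × 4.5 hr = 114.5966 mL
Volume remaining = 249 − 114.5966 = 134.4034 mL
New rate:
3.8 mg/min × 60 min/hr = 228 mg/hr
Rate = 228 mg/hr ÷ 4.947791 mg/mL = 46.08117 mL/hr
Time remaining = 134.4034 mL ÷ 46.08117 mL/hr = 2.916667 hr

2.9 hours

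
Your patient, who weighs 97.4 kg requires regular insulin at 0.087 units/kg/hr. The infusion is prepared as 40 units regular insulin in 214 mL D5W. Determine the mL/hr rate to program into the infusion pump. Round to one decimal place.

Dose = 0.087 units/kg/hr × 97.4 kg = 8.4738 units/hr
Concentration = 40 units ÷ 214 mL = 0.1869159 units/mL
Rate = 8.4738 units/hr ÷ 0.1869159 units/mL = 45.33483 mL/hr

45.3 mL/hr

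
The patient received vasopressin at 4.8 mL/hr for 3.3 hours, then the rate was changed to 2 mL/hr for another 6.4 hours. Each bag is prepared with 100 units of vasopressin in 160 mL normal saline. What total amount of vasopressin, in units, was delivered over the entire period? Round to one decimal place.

17.9 units

Concentration = 100 units ÷ 160 mL = 0.625 units/mL
Stage 1: 4.8 mL/hr × 3.3 hr = 15.84 mL → 15.84 mL × 0.625 units/mL = 9.9 units
Stage 2: 2 mL/hr × 6.4 hr = 12.8 mL → 12.8 mL × 0.625 units/mL = 8 units
Total = 9.9 + 8 = 17.9 units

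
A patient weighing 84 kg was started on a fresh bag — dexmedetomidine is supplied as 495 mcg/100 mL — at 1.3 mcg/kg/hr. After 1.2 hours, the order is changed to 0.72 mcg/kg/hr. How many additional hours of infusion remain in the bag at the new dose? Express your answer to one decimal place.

Initial rate:
Dose = 1.3 mcg/kg/hr × 84 kg = 109.2 mcg/hr
Concentration = 495 mcg ÷ 100 mL = 4.95 mcg/mL
Rate = 109.2 mcg/hr ÷ 4.95 mcg/mL = 22.06061 mL/hr
Volume infused so far = 22.06061 mL/hr × 1.2 hr = 26.47273 mL
Volume remaining = 100 − 26.47273 = 73.52727 mL
New rate:
Dose = 0.72 mcg/kg/hr × 84 kg = 60.48 mcg/hr
Rate = 60.48 mcg/hr ÷ 4.95 mcg/mL = 12.21818 mL/hr
Time remaining = 73.52727 mL ÷ 12.21818 mL/hr = 6.017857 hr

6.0 hours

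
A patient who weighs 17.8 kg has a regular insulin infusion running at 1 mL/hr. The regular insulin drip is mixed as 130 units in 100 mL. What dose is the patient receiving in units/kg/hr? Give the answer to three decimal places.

Concentration = 130 units ÷ 100 mL = 1.3 units/mL
Drug rate = 1 mL/hr × 1.3 units/mL = 1.3 units/hr
1.3 units/hr ÷ 17.8 kg = 0.07303371 units/kg/hr

0.073 units/kg/hr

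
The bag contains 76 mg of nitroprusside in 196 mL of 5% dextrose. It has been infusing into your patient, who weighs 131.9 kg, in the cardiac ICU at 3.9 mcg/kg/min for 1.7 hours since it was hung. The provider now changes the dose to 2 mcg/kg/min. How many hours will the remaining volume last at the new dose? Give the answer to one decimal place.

1.5 hours

Initial rate:
Dose = 3.9 mcg/kg/min × 131.9 kg = 514.41 mcg/min
514.41 mcg/min × 60 min/hr = 30864.6 mcg/hr
Concentration = 76 mg ÷ 196 mL = 0.3877551 mg/mL = 387.7551 mcg/mL
Rate = 30864.6 mcg/hr ÷ 387.7551 mcg/mL = 79.59818 mL/hr
Volume infused so far = 79.59818 mL/hr × 1.7 hr = 135.3169 mL
Volume remaining = 196 − 135.3169 = 60.6831 mL
New rate:
Dose = 2 mcg/kg/min × 131.9 kg = 263.8 mcg/min
263.8 mcg/min × 60 min/hr = 15828 mcg/hr
Rate = 15828 mcg/hr ÷ 387.7551 mcg/mL = 40.81958 mL/hr
Time remaining = 60.6831 mL ÷ 40.81958 mL/hr = 1.486617 hr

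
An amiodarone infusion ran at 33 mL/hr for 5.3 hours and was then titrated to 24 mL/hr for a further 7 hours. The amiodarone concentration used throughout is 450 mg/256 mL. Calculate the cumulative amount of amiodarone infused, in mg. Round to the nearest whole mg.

603 mg

Concentration = 450 mg ÷ 256 mL = 1.757812 mg/mL
Stage 1: 33 mL/hr × 5.3 hr = 174.9 mL → 174.9 mL × 1.757812 mg/mL = 307.4414 mg
Stage 2: 24 mL/hr × 7 hr = 168 mL → 168 mL × 1.757812 mg/mL = 295.3125 mg
Total = 307.4414 + 295.3125 = 602.7539 mg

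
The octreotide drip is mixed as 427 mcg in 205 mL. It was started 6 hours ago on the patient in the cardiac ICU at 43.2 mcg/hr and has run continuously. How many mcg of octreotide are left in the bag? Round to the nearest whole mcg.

168 mcg

Concentration = 427 mcg ÷ 205 mL = 2.082927 mcg/mL
Rate = 43.2 mcg/hr ÷ 2.082927 mcg/mL = 20.74005 mL/hr
Volume infused = 20.74005 mL/hr × 6 hr = 124.4403 mL
Volume remaining = 205 − 124.4403 = 80.55972 mL
Drug remaining = 80.55972 mL × 2.082927 mcg/mL = 167.8 mcg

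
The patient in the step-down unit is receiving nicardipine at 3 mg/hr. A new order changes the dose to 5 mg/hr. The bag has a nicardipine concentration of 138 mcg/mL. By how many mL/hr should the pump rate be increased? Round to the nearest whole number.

At the current dose:
Concentration = 138 mcg/mL = 0.138 mg/mL
Rate = 3 mg/hr ÷ 0.138 mg/mL = 21.73913 mL/hr
At the new dose:
Rate = 5 mg/hr ÷ 0.138 mg/mL = 36.23188 mL/hr
Change = 36.23188 − 21.73913 = 14.49275 mL/hr → 14.49275 mL/hr increase

14 mL/hr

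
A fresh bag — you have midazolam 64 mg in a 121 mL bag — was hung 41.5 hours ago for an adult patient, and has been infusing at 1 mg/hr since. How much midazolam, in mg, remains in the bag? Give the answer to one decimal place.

22.5 mg

Concentration = 64 mg ÷ 121 mL = 0.5289256 mg/mL
Rate = 1 mg/hr ÷ 0.5289256 mg/mL = 1.890625 mL/hr
Volume infused = 1.890625 mL/hr × 41.5 hr = 78.46094 mL
Volume remaining = 121 − 78.46094 = 42.53906 mL
Drug remaining = 42.53906 mL × 0.5289256 mg/mL = 22.5 mg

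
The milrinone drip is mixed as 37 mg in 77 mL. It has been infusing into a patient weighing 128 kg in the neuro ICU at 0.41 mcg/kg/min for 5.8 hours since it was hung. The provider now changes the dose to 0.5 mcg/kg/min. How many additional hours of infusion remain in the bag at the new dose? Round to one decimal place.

4.9 hours

Initial rate:
Dose = 0.41 mcg/kg/min × 128 kg = 52.48 mcg/min
52.48 mcg/min × 60 min/hr = 3148.8 mcg/hr
Concentration = 37 mg ÷ 77 mL = 0.4805195 mg/mL = 480.5195 mcg/mL
Rate = 3148.8 mcg/hr ÷ 480.5195 mcg/mL = 6.552908 mL/hr
Volume infused so far = 6.552908 mL/hr × 5.8 hr = 38.00687 mL
Volume remaining = 77 − 38.00687 = 38.99313 mL
New rate:
Dose = 0.5 mcg/kg/min × 128 kg = 64 mcg/min
64 mcg/min × 60 min/hr = 3840 mcg/hr
Rate = 3840 mcg/hr ÷ 480.5195 mcg/mL = 7.991351 mL/hr
Time remaining = 38.99313 mL ÷ 7.991351 mL/hr = 4.879417 hr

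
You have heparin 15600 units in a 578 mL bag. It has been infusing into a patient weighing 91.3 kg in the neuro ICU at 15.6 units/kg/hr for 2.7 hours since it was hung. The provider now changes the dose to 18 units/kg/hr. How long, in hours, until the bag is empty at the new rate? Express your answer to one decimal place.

Initial rate:
Dose = 15.6 units/kg/hr × 91.3 kg = 1424.28 units/hr
Concentration = 15600 units ÷ 578 mL = 26.98962 units/mL
Rate = 1424.28 units/hr ÷ 26.98962 units/mL = 52.7714 mL/hr
Volume infused so far = 52.7714 mL/hr × 2.7 hr = 142.4828 mL
Volume remaining = 578 − 142.4828 = 435.5172 mL
New rate:
Dose = 18 units/kg/hr × 91.3 kg = 1643.4 units/hr
Rate = 1643.4 units/hr ÷ 26.98962 units/mL = 60.89008 mL/hr
Time remaining = 435.5172 mL ÷ 60.89008 mL/hr = 7.152516 hr

7.2 hours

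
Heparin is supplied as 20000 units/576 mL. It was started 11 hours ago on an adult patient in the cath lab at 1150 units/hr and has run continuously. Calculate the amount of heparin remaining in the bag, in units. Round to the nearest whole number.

Concentration = 20000 units ÷ 576 mL = 34.72222 units/mL
Rate = 1150 units/hr ÷ 34.72222 units/mL = 33.12 mL/hr
Volume infused = 33.12 mL/hr × 11 hr = 364.32 mL
Volume remaining = 576 − 364.32 = 211.68 mL
Drug remaining = 211.68 mL × 34.72222 units/mL = 7350 units

7350 units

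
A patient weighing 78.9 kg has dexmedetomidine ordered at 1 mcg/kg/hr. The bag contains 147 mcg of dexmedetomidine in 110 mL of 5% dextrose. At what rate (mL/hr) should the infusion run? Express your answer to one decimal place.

59.0 mL/hr

Dose = 1 mcg/kg/hr × 78.9 kg = 78.9 mcg/hr
Concentration = 147 mcg ÷ 110 mL = 1.336364 mcg/mL
Rate = 78.9 mcg/hr ÷ 1.336364 mcg/mL = 59.04082 mL/hr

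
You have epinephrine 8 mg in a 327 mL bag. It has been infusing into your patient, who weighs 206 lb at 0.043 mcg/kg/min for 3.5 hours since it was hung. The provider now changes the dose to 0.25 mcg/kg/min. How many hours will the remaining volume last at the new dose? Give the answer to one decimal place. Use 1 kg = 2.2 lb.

Initial rate:
Weight = 206 lb ÷ 2.2 lb/kg = 93.63636 kg
Dose = 0.043 mcg/kg/min × 93.63636 kg = 4.026364 mcg/min
4.026364 mcg/min × 60 min/hr = 241.5818 mcg/hr
Concentration = 8 mg ÷ 327 mL = 0.02446483 mg/mL = 24.46483 mcg/mL
Rate = 241.5818 mcg/hr ÷ 24.46483 mcg/mL = 9.874657 mL/hr
Volume infused so far = 9.874657 mL/hr × 3.5 hr = 34.5613 mL
Volume remaining = 327 − 34.5613 = 292.4387 mL
New rate:
Dose = 0.25 mcg/kg/min × 93.63636 kg = 23.40909 mcg/min
23.40909 mcg/min × 60 min/hr = 1404.545 mcg/hr
Rate = 1404.545 mcg/hr ÷ 24.46483 mcg/mL = 57.4108 mL/hr
Time remaining = 292.4387 mL ÷ 57.4108 mL/hr = 5.093793 hr

5.1 hours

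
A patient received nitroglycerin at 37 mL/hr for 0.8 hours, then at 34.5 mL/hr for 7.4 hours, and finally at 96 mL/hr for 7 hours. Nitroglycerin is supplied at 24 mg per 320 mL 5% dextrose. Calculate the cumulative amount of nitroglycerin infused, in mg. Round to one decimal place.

71.8 mg

Concentration = 24 mg ÷ 320 mL = 0.075 mg/mL
Stage 1: 37 mL/hr × 0.8 hr = 29.6 mL → 29.6 mL × 0.075 mg/mL = 2.22 mg
Stage 2: 34.5 mL/hr × 7.4 hr = 255.3 mL → 255.3 mL × 0.075 mg/mL = 19.1475 mg
Stage 3: 96 mL/hr × 7 hr = 672 mL → 672 mL × 0.075 mg/mL = 50.4 mg
Total = 2.22 + 19.1475 + 50.4 = 71.7675 mg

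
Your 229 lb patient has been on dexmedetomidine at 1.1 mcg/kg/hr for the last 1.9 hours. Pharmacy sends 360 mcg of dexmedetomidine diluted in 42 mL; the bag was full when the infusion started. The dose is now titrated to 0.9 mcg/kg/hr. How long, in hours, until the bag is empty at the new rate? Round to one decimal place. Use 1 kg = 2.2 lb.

1.5 hours

Initial rate:
Weight = 229 lb ÷ 2.2 lb/kg = 104.0909 kg
Dose = 1.1 mcg/kg/hr × 104.0909 kg = 114.5 mcg/hr
Concentration = 360 mcg ÷ 42 mL = 8.571429 mcg/mL
Rate = 114.5 mcg/hr ÷ 8.571429 mcg/mL = 13.35833 mL/hr
Volume infused so far = 13.35833 mL/hr × 1.9 hr = 25.38083 mL
Volume remaining = 42 − 25.38083 = 16.61917 mL
New rate:
Dose = 0.9 mcg/kg/hr × 104.0909 kg = 93.68182 mcg/hr
Rate = 93.68182 mcg/hr ÷ 8.571429 mcg/mL = 10.92955 mL/hr
Time remaining = 16.61917 mL ÷ 10.92955 mL/hr = 1.520573 hr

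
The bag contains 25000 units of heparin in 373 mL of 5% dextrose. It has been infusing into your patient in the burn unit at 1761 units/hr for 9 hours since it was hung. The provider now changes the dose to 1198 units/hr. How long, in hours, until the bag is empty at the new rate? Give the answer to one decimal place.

Initial rate:
Concentration = 25000 units ÷ 373 mL = 67.02413 units/mL
Rate = 1761 units/hr ÷ 67.02413 units/mL = 26.27412 mL/hr
Volume infused so far = 26.27412 mL/hr × 9 hr = 236.4671 mL
Volume remaining = 373 − 236.4671 = 136.5329 mL
New rate:
Rate = 1198 units/hr ÷ 67.02413 units/mL = 17.87416 mL/hr
Time remaining = 136.5329 mL ÷ 17.87416 mL/hr = 7.638564 hr

7.6 hours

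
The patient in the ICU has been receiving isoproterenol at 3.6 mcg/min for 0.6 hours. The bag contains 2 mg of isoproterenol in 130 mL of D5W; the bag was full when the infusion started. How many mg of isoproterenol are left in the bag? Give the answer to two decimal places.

1.87 mg

3.6 mcg/min × 60 min/hr = 216 mcg/hr
Concentration = 2 mg ÷ 130 mL = 0.01538462 mg/mL = 15.38462 mcg/mL
Rate = 216 mcg/hr ÷ 15.38462 mcg/mL = 14.04 mL/hr
Volume infused = 14.04 mL/hr × 0.6 hr = 8.424 mL
Volume remaining = 130 − 8.424 = 121.576 mL
Drug remaining = 121.576 mL × 15.38462 mcg/mL = 1870.4 mcg = 1.8704 mg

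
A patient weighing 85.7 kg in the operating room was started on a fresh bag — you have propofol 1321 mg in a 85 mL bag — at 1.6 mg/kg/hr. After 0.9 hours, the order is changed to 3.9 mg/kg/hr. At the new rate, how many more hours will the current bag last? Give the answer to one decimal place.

Initial rate:
Dose = 1.6 mg/kg/hr × 85.7 kg = 137.12 mg/hr
Concentration = 1321 mg ÷ 85 mL = 15.54118 mg/mL
Rate = 137.12 mg/hr ÷ 15.54118 mg/mL = 8.823013 mL/hr
Volume infused so far = 8.823013 mL/hr × 0.9 hr = 7.940712 mL
Volume remaining = 85 − 7.940712 = 77.05929 mL
New rate:
Dose = 3.9 mg/kg/hr × 85.7 kg = 334.23 mg/hr
Rate = 334.23 mg/hr ÷ 15.54118 mg/mL = 21.50609 mL/hr
Time remaining = 77.05929 mL ÷ 21.50609 mL/hr = 3.583137 hr

3.6 hours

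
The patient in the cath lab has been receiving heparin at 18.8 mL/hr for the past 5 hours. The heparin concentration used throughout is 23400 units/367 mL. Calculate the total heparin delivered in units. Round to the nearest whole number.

5993 units

Concentration = 23400 units ÷ 367 mL = 63.76022 units/mL
Drug rate = 18.8 mL/hr × 63.76022 units/mL = 1198.692 units/hr
Total = 1198.692 units/hr × 5 hr = 5993.46 units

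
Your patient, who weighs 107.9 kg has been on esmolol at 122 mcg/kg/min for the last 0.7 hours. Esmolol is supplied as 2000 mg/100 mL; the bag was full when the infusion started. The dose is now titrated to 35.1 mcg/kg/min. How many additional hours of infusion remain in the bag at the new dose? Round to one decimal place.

6.4 hours

Initial rate:
Dose = 122 mcg/kg/min × 107.9 kg = 13163.8 mcg/min
13163.8 mcg/min × 60 min/hr = 789828 mcg/hr
Concentration = 2000 mg ÷ 100 mL = 20 mg/mL = 20000 mcg/mL
Rate = 789828 mcg/hr ÷ 20000 mcg/mL = 39.4914 mL/hr
Volume infused so far = 39.4914 mL/hr × 0.7 hr = 27.64398 mL
Volume remaining = 100 − 27.64398 = 72.35602 mL
New rate:
Dose = 35.1 mcg/kg/min × 107.9 kg = 3787.29 mcg/min
3787.29 mcg/min × 60 min/hr = 227237.4 mcg/hr
Rate = 227237.4 mcg/hr ÷ 20000 mcg/mL = 11.36187 mL/hr
Time remaining = 72.35602 mL ÷ 11.36187 mL/hr = 6.36832 hr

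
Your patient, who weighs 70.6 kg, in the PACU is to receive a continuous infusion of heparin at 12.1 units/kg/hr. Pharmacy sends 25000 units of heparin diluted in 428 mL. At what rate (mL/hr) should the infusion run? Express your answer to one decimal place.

14.6 mL/hr

Dose = 12.1 units/kg/hr × 70.6 kg = 854.26 units/hr
Concentration = 25000 units ÷ 428 mL = 58.41121 units/mL
Rate = 854.26 units/hr ÷ 58.41121 units/mL = 14.62493 mL/hr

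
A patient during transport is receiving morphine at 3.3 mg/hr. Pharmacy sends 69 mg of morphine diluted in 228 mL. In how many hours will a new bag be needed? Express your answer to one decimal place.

Concentration = 69 mg ÷ 228 mL = 0.3026316 mg/mL
Rate = 3.3 mg/hr ÷ 0.3026316 mg/mL = 10.90435 mL/hr
Duration = 228 mL ÷ 10.90435 mL/hr = 20.90909 hr

20.9 hours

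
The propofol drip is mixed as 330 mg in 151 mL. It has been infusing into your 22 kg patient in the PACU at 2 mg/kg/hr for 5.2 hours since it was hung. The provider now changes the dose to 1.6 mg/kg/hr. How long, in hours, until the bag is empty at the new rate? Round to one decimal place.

Initial rate:
Dose = 2 mg/kg/hr × 22 kg = 44 mg/hr
Concentration = 330 mg ÷ 151 mL = 2.18543 mg/mL
Rate = 44 mg/hr ÷ 2.18543 mg/mL = 20.13333 mL/hr
Volume infused so far = 20.13333 mL/hr × 5.2 hr = 104.6933 mL
Volume remaining = 151 − 104.6933 = 46.30667 mL
New rate:
Dose = 1.6 mg/kg/hr × 22 kg = 35.2 mg/hr
Rate = 35.2 mg/hr ÷ 2.18543 mg/mL = 16.10667 mL/hr
Time remaining = 46.30667 mL ÷ 16.10667 mL/hr = 2.875 hr

2.9 hours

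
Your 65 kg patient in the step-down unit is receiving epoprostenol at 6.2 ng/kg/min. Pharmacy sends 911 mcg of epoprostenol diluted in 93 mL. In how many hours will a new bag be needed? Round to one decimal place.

37.7 hours

Dose = 6.2 ng/kg/min × 65 kg = 403 ng/min
403 ng/min × 60 min/hr = 24180 ng/hr
Concentration = 911 mcg ÷ 93 mL = 9.795699 mcg/mL = 9795.699 ng/mL
Rate = 24180 ng/hr ÷ 9795.699 ng/mL = 2.46843 mL/hr
Duration = 93 mL ÷ 2.46843 mL/hr = 37.67577 hr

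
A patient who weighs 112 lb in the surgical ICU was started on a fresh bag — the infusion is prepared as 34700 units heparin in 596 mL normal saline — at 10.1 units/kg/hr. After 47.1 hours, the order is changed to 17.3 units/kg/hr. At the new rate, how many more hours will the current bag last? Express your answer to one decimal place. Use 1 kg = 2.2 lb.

Initial rate:
Weight = 112 lb ÷ 2.2 lb/kg = 50.90909 kg
Dose = 10.1 units/kg/hr × 50.90909 kg = 514.1818 units/hr
Concentration = 34700 units ÷ 596 mL = 58.22148 units/mL
Rate = 514.1818 units/hr ÷ 58.22148 units/mL = 8.83148 mL/hr
Volume infused so far = 8.83148 mL/hr × 47.1 hr = 415.9627 mL
Volume remaining = 596 − 415.9627 = 180.0373 mL
New rate:
Dose = 17.3 units/kg/hr × 50.90909 kg = 880.7273 units/hr
Rate = 880.7273 units/hr ÷ 58.22148 units/mL = 15.12719 mL/hr
Time remaining = 180.0373 mL ÷ 15.12719 mL/hr = 11.90157 hr

11.9 hours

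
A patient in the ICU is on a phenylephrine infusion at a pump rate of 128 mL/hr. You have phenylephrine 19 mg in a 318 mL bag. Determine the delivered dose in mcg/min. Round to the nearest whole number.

127 mcg/min

Concentration = 19 mg ÷ 318 mL = 0.05974843 mg/mL = 59.74843 mcg/mL
Drug rate = 128 mL/hr × 59.74843 mcg/mL = 7647.799 mcg/hr
7647.799 mcg/hr ÷ 60 min/hr = 127.4633 mcg/min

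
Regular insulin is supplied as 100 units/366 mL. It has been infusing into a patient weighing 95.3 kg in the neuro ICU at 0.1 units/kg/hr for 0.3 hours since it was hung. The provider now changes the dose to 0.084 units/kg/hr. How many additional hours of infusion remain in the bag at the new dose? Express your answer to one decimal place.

12.1 hours

Initial rate:
Dose = 0.1 units/kg/hr × 95.3 kg = 9.53 units/hr
Concentration = 100 units ÷ 366 mL = 0.273224 units/mL
Rate = 9.53 units/hr ÷ 0.273224 units/mL = 34.8798 mL/hr
Volume infused so far = 34.8798 mL/hr × 0.3 hr = 10.46394 mL
Volume remaining = 366 − 10.46394 = 355.5361 mL
New rate:
Dose = 0.084 units/kg/hr × 95.3 kg = 8.0052 units/hr
Rate = 8.0052 units/hr ÷ 0.273224 units/mL = 29.29903 mL/hr
Time remaining = 355.5361 mL ÷ 29.29903 mL/hr = 12.13474 hr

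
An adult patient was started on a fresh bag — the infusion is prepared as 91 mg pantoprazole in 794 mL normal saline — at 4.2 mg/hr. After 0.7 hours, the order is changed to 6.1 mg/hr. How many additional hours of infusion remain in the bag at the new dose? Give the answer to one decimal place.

Initial rate:
Concentration = 91 mg ÷ 794 mL = 0.1146096 mg/mL
Rate = 4.2 mg/hr ÷ 0.1146096 mg/mL = 36.64615 mL/hr
Volume infused so far = 36.64615 mL/hr × 0.7 hr = 25.65231 mL
Volume remaining = 794 − 25.65231 = 768.3477 mL
New rate:
Rate = 6.1 mg/hr ÷ 0.1146096 mg/mL = 53.22418 mL/hr
Time remaining = 768.3477 mL ÷ 53.22418 mL/hr = 14.43607 hr

14.4 hours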